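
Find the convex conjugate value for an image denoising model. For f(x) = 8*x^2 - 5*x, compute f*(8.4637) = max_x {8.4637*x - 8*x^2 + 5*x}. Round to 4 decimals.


f*(y) = sup_x {y*x - a*x^2 - b*x} = sup_x {(y-b)*x - a*x^2}
FOC: (y - b) - 2a*x = 0 => x* = (y - b)/(2a)
x* = (8.4637 + 5)/(2*8) = 0.8415
f*(8.4637) = (y-b)^2/(4a) = (8.4637 + 5)^2/(4*8)
= 181.2712/32 = 5.6647


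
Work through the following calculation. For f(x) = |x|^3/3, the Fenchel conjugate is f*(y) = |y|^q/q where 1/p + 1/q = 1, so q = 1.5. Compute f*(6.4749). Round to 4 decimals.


The conjugate exponent q satisfies 1/p + 1/q = 1.
p = 3, so q = 3/(3 - 1) = 1.5
|y|^q = 6.4749^1.5 = 16.4759
f*(6.4749) = 16.4759 / 1.5 = 10.9839


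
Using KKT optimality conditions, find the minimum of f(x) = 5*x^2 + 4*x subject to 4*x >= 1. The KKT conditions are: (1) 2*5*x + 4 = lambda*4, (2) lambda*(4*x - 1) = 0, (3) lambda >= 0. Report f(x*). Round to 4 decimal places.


Step 1: Try lambda = 0 (constraint inactive).
x_unc = -4/(2*5) = -0.4
Check: 4*-0.4 = -1.6 < 1 -- violated!
Step 2: Constraint must be active: 4*x = 1
x* = 1/4 = 0.25
lambda = (2*5*0.25 + 4)/4 = 1.625
Step 3: Compute optimal value.
f(x*) = 5*0.25^2 + 4*0.25 = 1.3125


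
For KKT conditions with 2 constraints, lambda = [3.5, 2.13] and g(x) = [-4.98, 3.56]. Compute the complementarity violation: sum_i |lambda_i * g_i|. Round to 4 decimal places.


KKT complementary slackness check:
lambda_1 * g_1 = 3.5 * -4.98 = -17.43
lambda_2 * g_2 = 2.13 * 3.56 = 7.5828
Total violation = 17.43 + 7.5828 = 25.0128


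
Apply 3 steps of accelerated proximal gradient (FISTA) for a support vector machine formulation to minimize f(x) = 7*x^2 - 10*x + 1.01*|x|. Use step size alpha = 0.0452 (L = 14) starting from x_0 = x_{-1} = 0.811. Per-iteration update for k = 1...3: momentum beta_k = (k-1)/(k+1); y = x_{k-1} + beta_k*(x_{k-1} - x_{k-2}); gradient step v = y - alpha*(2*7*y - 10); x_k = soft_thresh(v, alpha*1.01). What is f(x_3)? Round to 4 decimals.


FISTA on f(x) = 7*x^2 - 10*x + 1.01*|x|
L = 14, alpha = 0.0452
Iteration 1: beta = 0.0, y = 0.811 + 0.0*(0.811 - 0.811) = 0.811
  grad(y) = 1.354, v = y - alpha*grad = 0.7498
  prox(v) = soft_thresh(0.7498, 0.0457) = 0.7041
Iteration 2: beta = 0.3333, y = 0.7041 + 0.3333*(0.7041 - 0.811) = 0.6685
  grad(y) = -0.6406, v = y - alpha*grad = 0.6975
  prox(v) = soft_thresh(0.6975, 0.0457) = 0.6518
Iteration 3: beta = 0.5, y = 0.6518 + 0.5*(0.6518 - 0.7041) = 0.6257
  grad(y) = -1.2406, v = y - alpha*grad = 0.6817
  prox(v) = soft_thresh(0.6817, 0.0457) = 0.6361
f(x_3) = 7*0.6361^2 - 10*0.6361 + 1.01*|0.6361| = -2.8862


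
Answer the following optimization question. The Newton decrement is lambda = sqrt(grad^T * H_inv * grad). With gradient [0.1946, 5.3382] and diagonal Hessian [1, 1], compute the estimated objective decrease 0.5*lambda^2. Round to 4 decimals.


Step 1: H is diagonal, so H^(-1) * g = [0.1946, 5.3382].
Step 2: g^T H^(-1) g = sum_i g_i^2 / H_ii
  = (0.1946)^2/1 + (5.3382)^2/1
  = 0.0379 + 28.4964 = 28.5342
Step 3: Objective decrease = 0.5 * g^T H^(-1) g = 14.2671


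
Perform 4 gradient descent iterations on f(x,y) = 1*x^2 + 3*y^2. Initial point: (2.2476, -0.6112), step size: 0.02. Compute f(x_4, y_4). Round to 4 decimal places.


Gradient descent on f(x,y) = 1*x^2 + 3*y^2.
Starting point: (2.2476, -0.6112), alpha = 0.02
Step 1: grad_x = 2*1*2.2476 = 4.4952, grad_y = 2*3*-0.6112 = -3.6672
  x_1 = 2.2476 - 0.02*4.4952 = 2.1577
  y_1 = -0.6112 - 0.02*-3.6672 = -0.5379
Step 2: grad_x = 2*1*2.1577 = 4.3154, grad_y = 2*3*-0.5379 = -3.2271
  x_2 = 2.1577 - 0.02*4.3154 = 2.0714
  y_2 = -0.5379 - 0.02*-3.2271 = -0.4733
Step 3: grad_x = 2*1*2.0714 = 4.1428, grad_y = 2*3*-0.4733 = -2.8399
  x_3 = 2.0714 - 0.02*4.1428 = 1.9885
  y_3 = -0.4733 - 0.02*-2.8399 = -0.4165
Step 4: grad_x = 2*1*1.9885 = 3.9771, grad_y = 2*3*-0.4165 = -2.4991
  x_4 = 1.9885 - 0.02*3.9771 = 1.909
  y_4 = -0.4165 - 0.02*-2.4991 = -0.3665
f(1.909, -0.3665) = 1*1.909^2 + 3*(-0.3665)^2 = 4.0473


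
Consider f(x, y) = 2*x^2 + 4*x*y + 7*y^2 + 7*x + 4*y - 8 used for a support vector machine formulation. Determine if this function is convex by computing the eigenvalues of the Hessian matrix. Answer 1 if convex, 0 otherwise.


The Hessian of f(x,y) = 2*x^2 + 4*x*y + 7*y^2 + 7*x + 4*y - 8 is:
H = [[4, 4], [4, 14]]
Trace = 4 + 14 = 18
Determinant = 4*14 - (4)^2 = 40
Discriminant = (18)^2 - 4*40 = 164.0
Eigenvalues: lambda_1 = 2.5969, lambda_2 = 15.4031
The function is convex.

1


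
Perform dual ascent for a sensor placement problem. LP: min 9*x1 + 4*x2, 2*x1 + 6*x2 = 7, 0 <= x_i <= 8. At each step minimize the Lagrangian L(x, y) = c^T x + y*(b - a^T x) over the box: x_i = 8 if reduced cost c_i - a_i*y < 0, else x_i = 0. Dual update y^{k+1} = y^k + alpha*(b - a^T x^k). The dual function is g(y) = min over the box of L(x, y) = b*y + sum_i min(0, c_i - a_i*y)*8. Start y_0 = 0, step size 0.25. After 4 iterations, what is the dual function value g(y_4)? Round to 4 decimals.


Dual ascent for LP: min 9*x1 + 4*x2, 2*x1 + 6*x2 = 7, 0 <= x_i <= 8
Step 1: y^k = 0.0, reduced costs: (9.0, 4.0)
  x^k = (0.0, 0.0), subgradient = b - a^T x = 7.0
  y^{k+1} = 0.0 + 0.25*7.0 = 1.75
Step 2: y^k = 1.75, reduced costs: (5.5, -6.5)
  x^k = (0.0, 8.0), subgradient = b - a^T x = -41.0
  y^{k+1} = 1.75 + 0.25*-41.0 = -8.5
Step 3: y^k = -8.5, reduced costs: (26.0, 55.0)
  x^k = (0.0, 0.0), subgradient = b - a^T x = 7.0
  y^{k+1} = -8.5 + 0.25*7.0 = -6.75
Step 4: y^k = -6.75, reduced costs: (22.5, 44.5)
  x^k = (0.0, 0.0), subgradient = b - a^T x = 7.0
  y^{k+1} = -6.75 + 0.25*7.0 = -5.0
Dual objective at y_4 = -5.0: reduced costs (19.0, 34.0), box minimizer x = (0.0, 0.0)
g(y_4) = b*y + (c1 - a1*y)*x1 + (c2 - a2*y)*x2 = 7*(-5.0) + 19.0*0.0 + 34.0*0.0 = -35.0 + 0.0 + 0.0 = -35.0


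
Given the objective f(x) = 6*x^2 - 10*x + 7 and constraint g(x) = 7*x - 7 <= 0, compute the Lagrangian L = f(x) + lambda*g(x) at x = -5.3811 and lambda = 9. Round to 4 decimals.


Step 1: Evaluate f(x).
f(-5.3811) = 6*(-5.3811)^2 - 10*(-5.3811) + 7 = 234.5484
Step 2: Evaluate g(x).
g(-5.3811) = 7*-5.3811 - 7 = -44.6677
Step 3: Compute Lagrangian.
L = 234.5484 + 9*-44.6677 = -167.4609


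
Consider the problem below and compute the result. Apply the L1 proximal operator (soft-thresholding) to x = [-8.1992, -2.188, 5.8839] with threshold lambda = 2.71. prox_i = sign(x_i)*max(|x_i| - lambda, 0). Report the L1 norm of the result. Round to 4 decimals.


Soft-thresholding with lambda = 2.71:
prox(-8.1992) = sign(-8.1992)*max(|-8.1992| - 2.71, 0) = -5.4892
prox(-2.188) = sign(-2.188)*max(|-2.188| - 2.71, 0) = 0.0
prox(5.8839) = sign(5.8839)*max(|5.8839| - 2.71, 0) = 3.1739
prox(x) = [-5.4892, 0.0, 3.1739]
||prox(x)||_1 = 5.4892 + 0.0 + 3.1739 = 8.6631


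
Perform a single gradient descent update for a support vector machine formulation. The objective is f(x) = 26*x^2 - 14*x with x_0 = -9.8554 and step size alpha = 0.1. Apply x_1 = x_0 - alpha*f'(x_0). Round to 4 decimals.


We compute the gradient at x_0 and apply the update.
f'(x) = 52*x - 14
f'(-9.8554) = 52*-9.8554 - 14 = -526.4808
x_1 = -9.8554 - 0.1*-526.4808 = 42.7927


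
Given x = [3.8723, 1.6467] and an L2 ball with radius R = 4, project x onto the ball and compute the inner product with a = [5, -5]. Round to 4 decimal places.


Step 1: Compute ||x|| (intermediates to 6 decimals).
||x|| = sqrt(3.8723^2 + 1.6467^2) = 4.207889
Step 2: Project.
Since ||x|| > R, scale = R/||x|| = 4/4.207889 = 0.950595, proj(x) = scale * x
proj(x) = [3.680989, 1.565345]
Step 3: Dot product.
a^T * proj(x) = 5*3.680989 - 5*1.565345 = 10.5782


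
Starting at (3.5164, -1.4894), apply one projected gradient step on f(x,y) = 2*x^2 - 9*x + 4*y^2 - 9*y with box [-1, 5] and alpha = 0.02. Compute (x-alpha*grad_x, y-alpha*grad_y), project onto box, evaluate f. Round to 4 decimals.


Step 1: Compute gradient at (3.5164, -1.4894).
grad_x = 2*2*3.5164 - 9 = 5.0656
grad_y = 2*4*-1.4894 - 9 = -20.9152
Step 2: Gradient step.
x_raw = 3.5164 - 0.02*5.0656 = 3.4151
y_raw = -1.4894 - 0.02*-20.9152 = -1.0711
Step 3: Project onto [-1, 5].
x_proj = clip(3.4151) = 3.4151
y_proj = clip(-1.0711) = -1.0
Step 4: Evaluate f.
f(3.4151, -1.0) = 5.5899


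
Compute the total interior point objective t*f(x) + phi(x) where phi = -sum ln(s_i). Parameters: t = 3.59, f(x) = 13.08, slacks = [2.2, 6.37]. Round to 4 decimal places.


Step 1: Compute log-barrier.
ln values: [0.7885, 1.8516]
phi = -(0.7885 + 1.8516) = -2.6401
Step 2: Compute augmented objective.
t*f(x) = 3.59*13.08 = 46.9572
Total = 46.9572 - 2.6401 = 44.3171


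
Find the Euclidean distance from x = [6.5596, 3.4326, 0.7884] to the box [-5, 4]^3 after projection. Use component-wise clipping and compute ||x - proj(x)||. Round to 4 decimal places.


Project each component onto [-5, 4].
clip(6.5596) = 4.0, clip(3.4326) = 3.4326, clip(0.7884) = 0.7884
Projection = [4.0, 3.4326, 0.7884]
Squared diffs: [6.5516, 0.0, 0.0]
Distance = sqrt(6.5516) = 2.5596


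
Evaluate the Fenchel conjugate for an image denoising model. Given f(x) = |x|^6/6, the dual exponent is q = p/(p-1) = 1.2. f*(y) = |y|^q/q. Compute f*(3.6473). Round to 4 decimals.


The conjugate exponent q satisfies 1/p + 1/q = 1.
p = 6, so q = 6/(6 - 1) = 1.2
|y|^q = 3.6473^1.2 = 4.7246
f*(3.6473) = 4.7246 / 1.2 = 3.9372


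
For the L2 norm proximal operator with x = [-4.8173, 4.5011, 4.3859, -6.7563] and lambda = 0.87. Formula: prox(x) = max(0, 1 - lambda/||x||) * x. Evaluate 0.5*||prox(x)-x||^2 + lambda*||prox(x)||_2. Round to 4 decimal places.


Step 1: Compute ||x||.
||x|| = 10.4091
Step 2: Compute scaling factor.
scale = max(0, 1 - 0.87/10.4091) = 0.9164
Step 3: prox(x) = [-4.4147, 4.1249, 4.0193, -6.1916]
||prox(x)|| = 9.5391
Step 4: Proximal objective.
0.5*||prox-x||^2 = 0.3785
lambda*||prox|| = 8.299
Total = 8.6775


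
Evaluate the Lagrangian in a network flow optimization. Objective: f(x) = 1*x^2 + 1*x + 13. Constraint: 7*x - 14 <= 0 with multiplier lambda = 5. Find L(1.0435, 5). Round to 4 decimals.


Step 1: Evaluate f(x).
f(1.0435) = 1*1.0435^2 + 1*1.0435 + 13 = 15.1324
Step 2: Evaluate g(x).
g(1.0435) = 7*1.0435 - 14 = -6.6955
Step 3: Compute Lagrangian.
L = 15.1324 + 5*-6.6955 = -18.3451


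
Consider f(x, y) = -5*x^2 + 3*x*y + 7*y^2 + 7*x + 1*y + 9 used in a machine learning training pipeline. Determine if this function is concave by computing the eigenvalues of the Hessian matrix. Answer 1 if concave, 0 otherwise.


The Hessian of f(x,y) = -5*x^2 + 3*x*y + 7*y^2 + 7*x + 1*y + 9 is:
H = [[-10, 3], [3, 14]]
Trace = -10 + 14 = 4
Determinant = -10*14 - (3)^2 = -149
Discriminant = (4)^2 - 4*-149 = 612.0
Eigenvalues: lambda_1 = -10.3693, lambda_2 = 14.3693
The function is not concave.

0


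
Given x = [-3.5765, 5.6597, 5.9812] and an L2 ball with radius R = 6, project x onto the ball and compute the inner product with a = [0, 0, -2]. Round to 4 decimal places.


Step 1: Compute ||x|| (intermediates to 6 decimals).
||x|| = sqrt((-3.5765)^2 + 5.6597^2 + 5.9812^2) = 8.977656
Step 2: Project.
Since ||x|| > R, scale = R/||x|| = 6/8.977656 = 0.668326, proj(x) = scale * x
proj(x) = [-2.390268, 3.782525, 3.997391]
Step 3: Dot product.
a^T * proj(x) = 0*(-2.390268) + 0*3.782525 - 2*3.997391 = -7.9948


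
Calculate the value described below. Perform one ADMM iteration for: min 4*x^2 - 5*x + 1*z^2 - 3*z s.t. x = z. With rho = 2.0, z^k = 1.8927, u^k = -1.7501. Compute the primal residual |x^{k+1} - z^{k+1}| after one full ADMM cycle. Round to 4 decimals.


ADMM iteration with rho = 2.0, z^k = 1.8927, u^k = -1.7501
Step 1: x-update.
Minimize 4*x^2 - 5*x + (2.0/2)*(x - 1.8927 - 1.7501)^2
FOC: (2*4 + 2.0)*x = 5 + 2.0*(1.8927 + 1.7501)
x^{k+1} = 1.2286
Step 2: z-update.
Minimize 1*z^2 - 3*z + (2.0/2)*(1.2286 - z - 1.7501)^2
FOC: (2*1 + 2.0)*z = 3 + 2.0*(1.2286 - 1.7501)
z^{k+1} = 0.4892
Step 3: u-update.
u^{k+1} = -1.7501 + 1.2286 - 0.4892 = -1.0108
Step 4: Primal residual = |1.2286 - 0.4892| = 0.7393


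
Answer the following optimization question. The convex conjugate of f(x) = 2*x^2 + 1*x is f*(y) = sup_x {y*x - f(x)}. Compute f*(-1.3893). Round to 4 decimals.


f*(y) = sup_x {y*x - a*x^2 - b*x} = sup_x {(y-b)*x - a*x^2}
FOC: (y - b) - 2a*x = 0 => x* = (y - b)/(2a)
x* = (-1.3893 - 1)/(2*2) = -0.5973
f*(-1.3893) = (y-b)^2/(4a) = (-1.3893 - 1)^2/(4*2)
= 5.7088/8 = 0.7136


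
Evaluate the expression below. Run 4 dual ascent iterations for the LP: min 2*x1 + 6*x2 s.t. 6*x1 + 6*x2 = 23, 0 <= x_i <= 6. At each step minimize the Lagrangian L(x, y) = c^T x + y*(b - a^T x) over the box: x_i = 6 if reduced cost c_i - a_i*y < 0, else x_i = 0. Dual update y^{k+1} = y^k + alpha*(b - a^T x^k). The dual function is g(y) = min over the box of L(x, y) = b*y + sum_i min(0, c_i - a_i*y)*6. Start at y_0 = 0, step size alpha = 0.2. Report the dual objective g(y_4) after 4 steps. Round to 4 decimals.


Dual ascent for LP: min 2*x1 + 6*x2, 6*x1 + 6*x2 = 23, 0 <= x_i <= 6
Step 1: y^k = 0.0, reduced costs: (2.0, 6.0)
  x^k = (0.0, 0.0), subgradient = b - a^T x = 23.0
  y^{k+1} = 0.0 + 0.2*23.0 = 4.6
Step 2: y^k = 4.6, reduced costs: (-25.6, -21.6)
  x^k = (6.0, 6.0), subgradient = b - a^T x = -49.0
  y^{k+1} = 4.6 + 0.2*-49.0 = -5.2
Step 3: y^k = -5.2, reduced costs: (33.2, 37.2)
  x^k = (0.0, 0.0), subgradient = b - a^T x = 23.0
  y^{k+1} = -5.2 + 0.2*23.0 = -0.6
Step 4: y^k = -0.6, reduced costs: (5.6, 9.6)
  x^k = (0.0, 0.0), subgradient = b - a^T x = 23.0
  y^{k+1} = -0.6 + 0.2*23.0 = 4.0
Dual objective at y_4 = 4.0: reduced costs (-22.0, -18.0), box minimizer x = (6.0, 6.0)
g(y_4) = b*y + (c1 - a1*y)*x1 + (c2 - a2*y)*x2 = 23*4.0 + (-22.0)*6.0 + (-18.0)*6.0 = 92.0 - 132.0 - 108.0 = -148.0


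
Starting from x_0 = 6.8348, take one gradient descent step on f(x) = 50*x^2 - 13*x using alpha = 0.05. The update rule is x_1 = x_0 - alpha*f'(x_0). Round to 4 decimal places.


We compute the gradient at x_0 and apply the update.
f'(x) = 100*x - 13
f'(6.8348) = 100*6.8348 - 13 = 670.48
x_1 = 6.8348 - 0.05*670.48 = -26.6892


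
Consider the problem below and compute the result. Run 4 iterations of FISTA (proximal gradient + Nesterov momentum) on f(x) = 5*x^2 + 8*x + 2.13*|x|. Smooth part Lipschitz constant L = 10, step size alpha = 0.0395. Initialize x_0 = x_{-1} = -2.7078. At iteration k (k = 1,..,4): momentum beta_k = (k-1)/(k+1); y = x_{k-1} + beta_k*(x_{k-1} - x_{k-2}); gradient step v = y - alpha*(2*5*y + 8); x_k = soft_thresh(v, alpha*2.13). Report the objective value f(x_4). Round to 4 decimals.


FISTA on f(x) = 5*x^2 + 8*x + 2.13*|x|
L = 10, alpha = 0.0395
Iteration 1: beta = 0.0, y = -2.7078 + 0.0*(-2.7078 + 2.7078) = -2.7078
  grad(y) = -19.078, v = y - alpha*grad = -1.9542
  prox(v) = soft_thresh(-1.9542, 0.0841) = -1.8701
Iteration 2: beta = 0.3333, y = -1.8701 + 0.3333*(-1.8701 + 2.7078) = -1.5908
  grad(y) = -7.9085, v = y - alpha*grad = -1.2785
  prox(v) = soft_thresh(-1.2785, 0.0841) = -1.1943
Iteration 3: beta = 0.5, y = -1.1943 + 0.5*(-1.1943 + 1.8701) = -0.8564
  grad(y) = -0.5645, v = y - alpha*grad = -0.8342
  prox(v) = soft_thresh(-0.8342, 0.0841) = -0.75
Iteration 4: beta = 0.6, y = -0.75 + 0.6*(-0.75 + 1.1943) = -0.4834
  grad(y) = 3.1657, v = y - alpha*grad = -0.6085
  prox(v) = soft_thresh(-0.6085, 0.0841) = -0.5243
f(x_4) = 5*(-0.5243)^2 + 8*(-0.5243) + 2.13*|-0.5243| = -1.7032


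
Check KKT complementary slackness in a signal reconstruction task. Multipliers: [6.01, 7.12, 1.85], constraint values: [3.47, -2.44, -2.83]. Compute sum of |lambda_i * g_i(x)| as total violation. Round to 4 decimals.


KKT complementary slackness check:
lambda_1 * g_1 = 6.01 * 3.47 = 20.8547
lambda_2 * g_2 = 7.12 * -2.44 = -17.3728
lambda_3 * g_3 = 1.85 * -2.83 = -5.2355
Total violation = 20.8547 + 17.3728 + 5.2355 = 43.463


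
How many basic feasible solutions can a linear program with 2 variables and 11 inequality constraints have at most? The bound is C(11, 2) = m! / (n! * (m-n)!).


Each vertex corresponds to some choice of n active constraints out of m, so the number of vertices is at most C(m, n) = m! / (n!(m-n)!).
m = 11, n = 2
Numerator: 11 * 10
Denominator: 2! = 2
C(11, 2) = 55


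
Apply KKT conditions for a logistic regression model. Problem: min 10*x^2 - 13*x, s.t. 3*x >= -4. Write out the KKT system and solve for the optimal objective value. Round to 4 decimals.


Step 1: Try lambda = 0 (constraint inactive).
Stationarity: 2*10*x - 13 = 0
x* = 13/(2*10) = 0.65
Check constraint: 3*0.65 = 1.95 >= -4 -- satisfied.
Step 2: Compute optimal value.
f(x*) = 10*0.65^2 - 13*0.65 = -4.225


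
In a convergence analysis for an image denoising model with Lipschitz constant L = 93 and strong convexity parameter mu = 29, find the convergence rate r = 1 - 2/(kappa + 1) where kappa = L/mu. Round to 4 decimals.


Step 1: Compute the condition number.
kappa = L/mu = 93/29 = 3.2069
Step 2: Compute the convergence rate.
r = 1 - 2/(kappa + 1) = 1 - 2*mu/(L + mu) = (L - mu)/(L + mu) = 64/122 = 0.5246


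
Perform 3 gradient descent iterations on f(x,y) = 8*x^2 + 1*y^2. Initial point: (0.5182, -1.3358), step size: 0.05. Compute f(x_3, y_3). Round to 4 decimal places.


Gradient descent on f(x,y) = 8*x^2 + 1*y^2.
Starting point: (0.5182, -1.3358), alpha = 0.05
Step 1: grad_x = 2*8*0.5182 = 8.2912, grad_y = 2*1*-1.3358 = -2.6716
  x_1 = 0.5182 - 0.05*8.2912 = 0.1036
  y_1 = -1.3358 - 0.05*-2.6716 = -1.2022
Step 2: grad_x = 2*8*0.1036 = 1.6582, grad_y = 2*1*-1.2022 = -2.4044
  x_2 = 0.1036 - 0.05*1.6582 = 0.0207
  y_2 = -1.2022 - 0.05*-2.4044 = -1.082
Step 3: grad_x = 2*8*0.0207 = 0.3316, grad_y = 2*1*-1.082 = -2.164
  x_3 = 0.0207 - 0.05*0.3316 = 0.0041
  y_3 = -1.082 - 0.05*-2.164 = -0.9738
f(0.0041, -0.9738) = 8*0.0041^2 + 1*(-0.9738)^2 = 0.9484


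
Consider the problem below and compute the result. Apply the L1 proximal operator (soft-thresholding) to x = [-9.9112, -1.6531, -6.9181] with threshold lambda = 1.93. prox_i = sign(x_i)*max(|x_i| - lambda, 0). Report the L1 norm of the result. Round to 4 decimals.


Soft-thresholding with lambda = 1.93:
prox(-9.9112) = sign(-9.9112)*max(|-9.9112| - 1.93, 0) = -7.9812
prox(-1.6531) = sign(-1.6531)*max(|-1.6531| - 1.93, 0) = 0.0
prox(-6.9181) = sign(-6.9181)*max(|-6.9181| - 1.93, 0) = -4.9881
prox(x) = [-7.9812, 0.0, -4.9881]
||prox(x)||_1 = 7.9812 + 0.0 + 4.9881 = 12.9693


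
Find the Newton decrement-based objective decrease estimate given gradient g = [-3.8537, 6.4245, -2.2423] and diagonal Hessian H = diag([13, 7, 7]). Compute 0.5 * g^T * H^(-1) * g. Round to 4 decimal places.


Step 1: H is diagonal, so H^(-1) * g = [-0.2964, 0.9178, -0.3203].
Step 2: g^T H^(-1) g = sum_i g_i^2 / H_ii
  = (-3.8537)^2/13 + (6.4245)^2/7 + (-2.2423)^2/7
  = 1.1424 + 5.8963 + 0.7183 = 7.757
Step 3: Objective decrease = 0.5 * g^T H^(-1) g = 3.8785


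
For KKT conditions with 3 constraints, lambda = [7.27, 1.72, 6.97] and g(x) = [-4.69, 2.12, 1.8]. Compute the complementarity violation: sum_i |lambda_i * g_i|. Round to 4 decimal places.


KKT complementary slackness check:
lambda_1 * g_1 = 7.27 * -4.69 = -34.0963
lambda_2 * g_2 = 1.72 * 2.12 = 3.6464
lambda_3 * g_3 = 6.97 * 1.8 = 12.546
Total violation = 34.0963 + 3.6464 + 12.546 = 50.2887


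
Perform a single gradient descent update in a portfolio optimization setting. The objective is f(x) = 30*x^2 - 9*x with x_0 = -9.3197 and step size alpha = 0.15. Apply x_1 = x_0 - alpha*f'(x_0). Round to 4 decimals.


We compute the gradient at x_0 and apply the update.
f'(x) = 60*x - 9
f'(-9.3197) = 60*-9.3197 - 9 = -568.182
x_1 = -9.3197 - 0.15*-568.182 = 75.9076


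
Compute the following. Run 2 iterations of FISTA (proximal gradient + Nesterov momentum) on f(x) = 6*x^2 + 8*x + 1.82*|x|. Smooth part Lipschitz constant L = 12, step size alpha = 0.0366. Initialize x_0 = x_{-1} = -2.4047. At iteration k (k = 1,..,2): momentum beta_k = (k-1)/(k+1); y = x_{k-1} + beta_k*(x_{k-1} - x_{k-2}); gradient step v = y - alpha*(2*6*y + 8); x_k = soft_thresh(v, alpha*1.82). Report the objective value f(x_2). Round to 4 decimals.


FISTA on f(x) = 6*x^2 + 8*x + 1.82*|x|
L = 12, alpha = 0.0366
Iteration 1: beta = 0.0, y = -2.4047 + 0.0*(-2.4047 + 2.4047) = -2.4047
  grad(y) = -20.8564, v = y - alpha*grad = -1.6414
  prox(v) = soft_thresh(-1.6414, 0.0666) = -1.5747
Iteration 2: beta = 0.3333, y = -1.5747 + 0.3333*(-1.5747 + 2.4047) = -1.2981
  grad(y) = -7.5771, v = y - alpha*grad = -1.0208
  prox(v) = soft_thresh(-1.0208, 0.0666) = -0.9542
f(x_2) = 6*(-0.9542)^2 + 8*(-0.9542) + 1.82*|-0.9542| = -0.4342


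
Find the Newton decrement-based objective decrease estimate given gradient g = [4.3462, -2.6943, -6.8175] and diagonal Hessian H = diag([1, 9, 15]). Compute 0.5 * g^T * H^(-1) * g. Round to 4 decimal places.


Step 1: H is diagonal, so H^(-1) * g = [4.3462, -0.2994, -0.4545].
Step 2: g^T H^(-1) g = sum_i g_i^2 / H_ii
  = (4.3462)^2/1 + (-2.6943)^2/9 + (-6.8175)^2/15
  = 18.8895 + 0.8066 + 3.0986 = 22.7946
Step 3: Objective decrease = 0.5 * g^T H^(-1) g = 11.3973


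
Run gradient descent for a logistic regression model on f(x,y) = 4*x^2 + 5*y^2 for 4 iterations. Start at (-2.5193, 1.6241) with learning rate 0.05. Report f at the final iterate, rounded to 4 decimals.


Gradient descent on f(x,y) = 4*x^2 + 5*y^2.
Starting point: (-2.5193, 1.6241), alpha = 0.05
Step 1: grad_x = 2*4*-2.5193 = -20.1544, grad_y = 2*5*1.6241 = 16.241
  x_1 = -2.5193 - 0.05*-20.1544 = -1.5116
  y_1 = 1.6241 - 0.05*16.241 = 0.8121
Step 2: grad_x = 2*4*-1.5116 = -12.0926, grad_y = 2*5*0.8121 = 8.1205
  x_2 = -1.5116 - 0.05*-12.0926 = -0.9069
  y_2 = 0.8121 - 0.05*8.1205 = 0.406
Step 3: grad_x = 2*4*-0.9069 = -7.2556, grad_y = 2*5*0.406 = 4.0603
  x_3 = -0.9069 - 0.05*-7.2556 = -0.5442
  y_3 = 0.406 - 0.05*4.0603 = 0.203
Step 4: grad_x = 2*4*-0.5442 = -4.3534, grad_y = 2*5*0.203 = 2.0301
  x_4 = -0.5442 - 0.05*-4.3534 = -0.3265
  y_4 = 0.203 - 0.05*2.0301 = 0.1015
f(-0.3265, 0.1015) = 4*(-0.3265)^2 + 5*0.1015^2 = 0.4779


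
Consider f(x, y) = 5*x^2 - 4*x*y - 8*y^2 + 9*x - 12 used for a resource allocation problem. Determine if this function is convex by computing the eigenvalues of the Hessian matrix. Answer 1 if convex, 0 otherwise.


The Hessian of f(x,y) = 5*x^2 - 4*x*y - 8*y^2 + 9*x - 12 is:
H = [[10, -4], [-4, -16]]
Trace = 10 - 16 = -6
Determinant = 10*-16 - (-4)^2 = -176
Discriminant = (-6)^2 - 4*-176 = 740.0
Eigenvalues: lambda_1 = -16.6015, lambda_2 = 10.6015
The function is not convex.

0


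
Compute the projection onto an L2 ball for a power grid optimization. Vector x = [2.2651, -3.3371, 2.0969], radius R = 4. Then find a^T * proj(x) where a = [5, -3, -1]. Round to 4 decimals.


Step 1: Compute ||x|| (intermediates to 6 decimals).
||x|| = sqrt(2.2651^2 + (-3.3371)^2 + 2.0969^2) = 4.545757
Step 2: Project.
Since ||x|| > R, scale = R/||x|| = 4/4.545757 = 0.879941, proj(x) = scale * x
proj(x) = [1.993154, -2.936451, 1.845148]
Step 3: Dot product.
a^T * proj(x) = 5*1.993154 - 3*(-2.936451) - 1*1.845148 = 16.93


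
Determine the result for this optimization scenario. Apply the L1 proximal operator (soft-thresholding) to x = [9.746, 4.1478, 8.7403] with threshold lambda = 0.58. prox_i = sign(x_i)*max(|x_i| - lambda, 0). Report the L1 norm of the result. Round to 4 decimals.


Soft-thresholding with lambda = 0.58:
prox(9.746) = sign(9.746)*max(|9.746| - 0.58, 0) = 9.166
prox(4.1478) = sign(4.1478)*max(|4.1478| - 0.58, 0) = 3.5678
prox(8.7403) = sign(8.7403)*max(|8.7403| - 0.58, 0) = 8.1603
prox(x) = [9.166, 3.5678, 8.1603]
||prox(x)||_1 = 9.166 + 3.5678 + 8.1603 = 20.8941


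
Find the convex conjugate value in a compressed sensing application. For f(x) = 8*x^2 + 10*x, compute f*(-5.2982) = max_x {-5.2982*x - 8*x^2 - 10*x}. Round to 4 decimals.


f*(y) = sup_x {y*x - a*x^2 - b*x} = sup_x {(y-b)*x - a*x^2}
FOC: (y - b) - 2a*x = 0 => x* = (y - b)/(2a)
x* = (-5.2982 - 10)/(2*8) = -0.9561
f*(-5.2982) = (y-b)^2/(4a) = (-5.2982 - 10)^2/(4*8)
= 234.0349/32 = 7.3136


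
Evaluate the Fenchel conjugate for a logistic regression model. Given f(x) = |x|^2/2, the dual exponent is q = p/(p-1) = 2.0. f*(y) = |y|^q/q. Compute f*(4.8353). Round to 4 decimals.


The conjugate exponent q satisfies 1/p + 1/q = 1.
p = 2, so q = 2/(2 - 1) = 2.0
|y|^q = 4.8353^2.0 = 23.3801
f*(4.8353) = 23.3801 / 2.0 = 11.6901


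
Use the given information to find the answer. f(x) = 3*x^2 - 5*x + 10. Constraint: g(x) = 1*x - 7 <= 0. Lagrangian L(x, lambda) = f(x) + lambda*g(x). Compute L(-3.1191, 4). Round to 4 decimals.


Step 1: Evaluate f(x).
f(-3.1191) = 3*(-3.1191)^2 - 5*(-3.1191) + 10 = 54.7819
Step 2: Evaluate g(x).
g(-3.1191) = 1*-3.1191 - 7 = -10.1191
Step 3: Compute Lagrangian.
L = 54.7819 + 4*-10.1191 = 14.3055


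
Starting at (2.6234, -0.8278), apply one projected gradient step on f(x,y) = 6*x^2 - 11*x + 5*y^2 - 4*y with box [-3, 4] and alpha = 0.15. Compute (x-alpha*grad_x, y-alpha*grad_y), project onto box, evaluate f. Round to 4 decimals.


Step 1: Compute gradient at (2.6234, -0.8278).
grad_x = 2*6*2.6234 - 11 = 20.4808
grad_y = 2*5*-0.8278 - 4 = -12.278
Step 2: Gradient step.
x_raw = 2.6234 - 0.15*20.4808 = -0.4487
y_raw = -0.8278 - 0.15*-12.278 = 1.0139
Step 3: Project onto [-3, 4].
x_proj = clip(-0.4487) = -0.4487
y_proj = clip(1.0139) = 1.0139
Step 4: Evaluate f.
f(-0.4487, 1.0139) = 7.2284


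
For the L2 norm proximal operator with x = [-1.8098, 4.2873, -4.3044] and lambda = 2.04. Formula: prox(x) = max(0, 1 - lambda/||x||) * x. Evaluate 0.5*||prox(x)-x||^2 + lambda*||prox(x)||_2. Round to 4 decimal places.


Step 1: Compute ||x||.
||x|| = 6.3391
Step 2: Compute scaling factor.
scale = max(0, 1 - 2.04/6.3391) = 0.6782
Step 3: prox(x) = [-1.2274, 2.9076, -2.9192]
||prox(x)|| = 4.2991
Step 4: Proximal objective.
0.5*||prox-x||^2 = 2.0808
lambda*||prox|| = 8.7702
Total = 10.851


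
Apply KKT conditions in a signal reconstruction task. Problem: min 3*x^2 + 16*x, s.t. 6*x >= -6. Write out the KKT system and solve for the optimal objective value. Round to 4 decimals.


Step 1: Try lambda = 0 (constraint inactive).
x_unc = -16/(2*3) = -2.6667
Check: 6*-2.6667 = -16.0002 < -6 -- violated!
Step 2: Constraint must be active: 6*x = -6
x* = -6/6 = -1.0
lambda = (2*3*(-1.0) + 16)/6 = 1.6667
Step 3: Compute optimal value.
f(x*) = 3*(-1.0)^2 + 16*(-1.0) = -13.0


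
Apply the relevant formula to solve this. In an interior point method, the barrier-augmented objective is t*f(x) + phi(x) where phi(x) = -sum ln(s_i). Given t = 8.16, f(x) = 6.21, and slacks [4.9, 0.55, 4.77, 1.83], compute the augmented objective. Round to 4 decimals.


Step 1: Compute log-barrier.
ln values: [1.5892, -0.5978, 1.5623, 0.6043]
phi = -(1.5892 - 0.5978 + 1.5623 + 0.6043) = -3.1581
Step 2: Compute augmented objective.
t*f(x) = 8.16*6.21 = 50.6736
Total = 50.6736 - 3.1581 = 47.5155


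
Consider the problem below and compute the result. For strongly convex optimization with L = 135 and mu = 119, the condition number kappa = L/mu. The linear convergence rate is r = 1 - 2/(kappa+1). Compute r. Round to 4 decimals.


Step 1: Compute the condition number.
kappa = L/mu = 135/119 = 1.1345
Step 2: Compute the convergence rate.
r = 1 - 2/(kappa + 1) = 1 - 2*mu/(L + mu) = (L - mu)/(L + mu) = 16/254 = 0.063


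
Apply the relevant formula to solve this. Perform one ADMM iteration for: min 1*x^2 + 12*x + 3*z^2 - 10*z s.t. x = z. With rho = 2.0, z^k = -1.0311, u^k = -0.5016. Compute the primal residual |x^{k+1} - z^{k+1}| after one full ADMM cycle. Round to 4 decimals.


ADMM iteration with rho = 2.0, z^k = -1.0311, u^k = -0.5016
Step 1: x-update.
Minimize 1*x^2 + 12*x + (2.0/2)*(x + 1.0311 - 0.5016)^2
FOC: (2*1 + 2.0)*x = -12 + 2.0*(-1.0311 + 0.5016)
x^{k+1} = -3.2648
Step 2: z-update.
Minimize 3*z^2 - 10*z + (2.0/2)*(-3.2648 - z - 0.5016)^2
FOC: (2*3 + 2.0)*z = 10 + 2.0*(-3.2648 - 0.5016)
z^{k+1} = 0.3084
Step 3: u-update.
u^{k+1} = -0.5016 - 3.2648 - 0.3084 = -4.0748
Step 4: Primal residual = |-3.2648 - 0.3084| = 3.5732


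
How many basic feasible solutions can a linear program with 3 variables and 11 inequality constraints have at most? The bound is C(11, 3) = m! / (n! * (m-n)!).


Each vertex corresponds to some choice of n active constraints out of m, so the number of vertices is at most C(m, n) = m! / (n!(m-n)!).
m = 11, n = 3
Numerator: 11 * 10 * 9
Denominator: 3! = 6
C(11, 3) = 165


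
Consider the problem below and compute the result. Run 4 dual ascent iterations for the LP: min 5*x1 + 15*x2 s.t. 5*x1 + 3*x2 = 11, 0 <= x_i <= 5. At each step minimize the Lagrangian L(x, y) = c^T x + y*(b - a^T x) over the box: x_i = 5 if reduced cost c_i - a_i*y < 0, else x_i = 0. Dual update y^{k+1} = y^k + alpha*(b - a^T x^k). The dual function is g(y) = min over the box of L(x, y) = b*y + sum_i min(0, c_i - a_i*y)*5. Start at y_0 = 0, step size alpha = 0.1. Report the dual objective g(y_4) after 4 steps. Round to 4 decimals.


Dual ascent for LP: min 5*x1 + 15*x2, 5*x1 + 3*x2 = 11, 0 <= x_i <= 5
Step 1: y^k = 0.0, reduced costs: (5.0, 15.0)
  x^k = (0.0, 0.0), subgradient = b - a^T x = 11.0
  y^{k+1} = 0.0 + 0.1*11.0 = 1.1
Step 2: y^k = 1.1, reduced costs: (-0.5, 11.7)
  x^k = (5.0, 0.0), subgradient = b - a^T x = -14.0
  y^{k+1} = 1.1 + 0.1*-14.0 = -0.3
Step 3: y^k = -0.3, reduced costs: (6.5, 15.9)
  x^k = (0.0, 0.0), subgradient = b - a^T x = 11.0
  y^{k+1} = -0.3 + 0.1*11.0 = 0.8
Step 4: y^k = 0.8, reduced costs: (1.0, 12.6)
  x^k = (0.0, 0.0), subgradient = b - a^T x = 11.0
  y^{k+1} = 0.8 + 0.1*11.0 = 1.9
Dual objective at y_4 = 1.9: reduced costs (-4.5, 9.3), box minimizer x = (5.0, 0.0)
g(y_4) = b*y + (c1 - a1*y)*x1 + (c2 - a2*y)*x2 = 11*1.9 + (-4.5)*5.0 + 9.3*0.0 = 20.9 - 22.5 + 0.0 = -1.6


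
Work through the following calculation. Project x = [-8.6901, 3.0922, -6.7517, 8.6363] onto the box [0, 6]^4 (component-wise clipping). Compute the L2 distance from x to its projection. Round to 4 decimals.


Project each component onto [0, 6].
clip(-8.6901) = 0.0, clip(3.0922) = 3.0922, clip(-6.7517) = 0.0, clip(8.6363) = 6.0
Projection = [0.0, 3.0922, 0.0, 6.0]
Squared diffs: [75.5178, 0.0, 45.5855, 6.9501]
Distance = sqrt(128.0534) = 11.3161


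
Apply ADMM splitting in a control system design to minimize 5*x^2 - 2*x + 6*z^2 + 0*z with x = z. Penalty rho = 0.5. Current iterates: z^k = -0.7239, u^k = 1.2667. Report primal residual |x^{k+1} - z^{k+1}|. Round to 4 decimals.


ADMM iteration with rho = 0.5, z^k = -0.7239, u^k = 1.2667
Step 1: x-update.
Minimize 5*x^2 - 2*x + (0.5/2)*(x + 0.7239 + 1.2667)^2
FOC: (2*5 + 0.5)*x = 2 + 0.5*(-0.7239 - 1.2667)
x^{k+1} = 0.0957
Step 2: z-update.
Minimize 6*z^2 + 0*z + (0.5/2)*(0.0957 - z + 1.2667)^2
FOC: (2*6 + 0.5)*z = 0 + 0.5*(0.0957 + 1.2667)
z^{k+1} = 0.0545
Step 3: u-update.
u^{k+1} = 1.2667 + 0.0957 - 0.0545 = 1.3079
Step 4: Primal residual = |0.0957 - 0.0545| = 0.0412


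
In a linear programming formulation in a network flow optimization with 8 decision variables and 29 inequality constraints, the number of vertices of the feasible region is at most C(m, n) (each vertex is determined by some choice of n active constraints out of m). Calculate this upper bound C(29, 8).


Each vertex corresponds to some choice of n active constraints out of m, so the number of vertices is at most C(m, n) = m! / (n!(m-n)!).
m = 29, n = 8
Numerator: 29 * 28 * 27 * 26 * 25 * 24 * 23 * 22
Denominator: 8! = 40320
C(29, 8) = 4292145


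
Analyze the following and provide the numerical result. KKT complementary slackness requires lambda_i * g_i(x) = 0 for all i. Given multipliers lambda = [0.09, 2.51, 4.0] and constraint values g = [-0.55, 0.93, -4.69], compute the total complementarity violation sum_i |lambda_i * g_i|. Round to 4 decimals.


KKT complementary slackness check:
lambda_1 * g_1 = 0.09 * -0.55 = -0.0495
lambda_2 * g_2 = 2.51 * 0.93 = 2.3343
lambda_3 * g_3 = 4.0 * -4.69 = -18.76
Total violation = 0.0495 + 2.3343 + 18.76 = 21.1438


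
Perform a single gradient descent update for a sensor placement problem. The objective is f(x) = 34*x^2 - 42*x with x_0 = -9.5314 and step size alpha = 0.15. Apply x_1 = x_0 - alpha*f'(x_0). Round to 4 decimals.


We compute the gradient at x_0 and apply the update.
f'(x) = 68*x - 42
f'(-9.5314) = 68*-9.5314 - 42 = -690.1352
x_1 = -9.5314 - 0.15*-690.1352 = 93.9889


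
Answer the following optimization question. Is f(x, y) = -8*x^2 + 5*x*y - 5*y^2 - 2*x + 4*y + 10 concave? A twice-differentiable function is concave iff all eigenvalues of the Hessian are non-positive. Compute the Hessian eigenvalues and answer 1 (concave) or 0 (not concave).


The Hessian of f(x,y) = -8*x^2 + 5*x*y - 5*y^2 - 2*x + 4*y + 10 is:
H = [[-16, 5], [5, -10]]
Trace = -16 - 10 = -26
Determinant = -16*-10 - (5)^2 = 135
Discriminant = (-26)^2 - 4*135 = 136.0
Eigenvalues: lambda_1 = -18.831, lambda_2 = -7.169
The function is concave.

1


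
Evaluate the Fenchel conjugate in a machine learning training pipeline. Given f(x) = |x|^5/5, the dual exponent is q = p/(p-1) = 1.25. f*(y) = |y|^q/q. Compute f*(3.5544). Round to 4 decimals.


The conjugate exponent q satisfies 1/p + 1/q = 1.
p = 5, so q = 5/(5 - 1) = 1.25
|y|^q = 3.5544^1.25 = 4.8804
f*(3.5544) = 4.8804 / 1.25 = 3.9043


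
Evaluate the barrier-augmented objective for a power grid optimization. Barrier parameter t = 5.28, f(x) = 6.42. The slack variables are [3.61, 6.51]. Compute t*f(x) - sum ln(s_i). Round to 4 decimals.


Step 1: Compute log-barrier.
ln values: [1.2837, 1.8733]
phi = -(1.2837 + 1.8733) = -3.157
Step 2: Compute augmented objective.
t*f(x) = 5.28*6.42 = 33.8976
Total = 33.8976 - 3.157 = 30.7406


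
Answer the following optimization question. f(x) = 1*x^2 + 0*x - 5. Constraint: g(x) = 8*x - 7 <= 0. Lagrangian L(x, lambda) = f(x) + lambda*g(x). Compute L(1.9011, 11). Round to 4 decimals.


Step 1: Evaluate f(x).
f(1.9011) = 1*1.9011^2 + 0*1.9011 - 5 = -1.3858
Step 2: Evaluate g(x).
g(1.9011) = 8*1.9011 - 7 = 8.2088
Step 3: Compute Lagrangian.
L = -1.3858 + 11*8.2088 = 88.911


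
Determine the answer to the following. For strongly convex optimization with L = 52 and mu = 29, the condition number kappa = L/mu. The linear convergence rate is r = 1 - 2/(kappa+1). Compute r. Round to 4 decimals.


Step 1: Compute the condition number.
kappa = L/mu = 52/29 = 1.7931
Step 2: Compute the convergence rate.
r = 1 - 2/(kappa + 1) = 1 - 2*mu/(L + mu) = (L - mu)/(L + mu) = 23/81 = 0.284


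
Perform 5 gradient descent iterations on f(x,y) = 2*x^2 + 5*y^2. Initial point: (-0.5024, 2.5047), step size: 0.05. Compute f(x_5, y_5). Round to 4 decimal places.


Gradient descent on f(x,y) = 2*x^2 + 5*y^2.
Starting point: (-0.5024, 2.5047), alpha = 0.05
Step 1: grad_x = 2*2*-0.5024 = -2.0096, grad_y = 2*5*2.5047 = 25.047
  x_1 = -0.5024 - 0.05*-2.0096 = -0.4019
  y_1 = 2.5047 - 0.05*25.047 = 1.2524
Step 2: grad_x = 2*2*-0.4019 = -1.6077, grad_y = 2*5*1.2524 = 12.5235
  x_2 = -0.4019 - 0.05*-1.6077 = -0.3215
  y_2 = 1.2524 - 0.05*12.5235 = 0.6262
Step 3: grad_x = 2*2*-0.3215 = -1.2861, grad_y = 2*5*0.6262 = 6.2618
  x_3 = -0.3215 - 0.05*-1.2861 = -0.2572
  y_3 = 0.6262 - 0.05*6.2618 = 0.3131
Step 4: grad_x = 2*2*-0.2572 = -1.0289, grad_y = 2*5*0.3131 = 3.1309
  x_4 = -0.2572 - 0.05*-1.0289 = -0.2058
  y_4 = 0.3131 - 0.05*3.1309 = 0.1565
Step 5: grad_x = 2*2*-0.2058 = -0.8231, grad_y = 2*5*0.1565 = 1.5654
  x_5 = -0.2058 - 0.05*-0.8231 = -0.1646
  y_5 = 0.1565 - 0.05*1.5654 = 0.0783
f(-0.1646, 0.0783) = 2*(-0.1646)^2 + 5*0.0783^2 = 0.0848


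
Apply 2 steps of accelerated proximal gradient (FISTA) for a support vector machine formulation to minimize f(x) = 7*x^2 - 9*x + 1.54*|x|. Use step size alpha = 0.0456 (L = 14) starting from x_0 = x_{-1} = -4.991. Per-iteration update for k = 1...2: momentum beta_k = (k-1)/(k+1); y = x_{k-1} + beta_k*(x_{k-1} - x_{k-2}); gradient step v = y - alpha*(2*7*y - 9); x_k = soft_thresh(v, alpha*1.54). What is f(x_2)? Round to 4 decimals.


FISTA on f(x) = 7*x^2 - 9*x + 1.54*|x|
L = 14, alpha = 0.0456
Iteration 1: beta = 0.0, y = -4.991 + 0.0*(-4.991 + 4.991) = -4.991
  grad(y) = -78.874, v = y - alpha*grad = -1.3943
  prox(v) = soft_thresh(-1.3943, 0.0702) = -1.3241
Iteration 2: beta = 0.3333, y = -1.3241 + 0.3333*(-1.3241 + 4.991) = -0.1018
  grad(y) = -10.4256, v = y - alpha*grad = 0.3736
  prox(v) = soft_thresh(0.3736, 0.0702) = 0.3034
f(x_2) = 7*0.3034^2 - 9*0.3034 + 1.54*|0.3034| = -1.6189


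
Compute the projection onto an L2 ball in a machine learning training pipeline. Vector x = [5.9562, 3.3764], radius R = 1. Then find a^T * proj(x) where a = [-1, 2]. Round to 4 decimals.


Step 1: Compute ||x|| (intermediates to 6 decimals).
||x|| = sqrt(5.9562^2 + 3.3764^2) = 6.846634
Step 2: Project.
Since ||x|| > R, scale = R/||x|| = 1/6.846634 = 0.146057, proj(x) = scale * x
proj(x) = [0.869945, 0.493147]
Step 3: Dot product.
a^T * proj(x) = -1*0.869945 + 2*0.493147 = 0.1163


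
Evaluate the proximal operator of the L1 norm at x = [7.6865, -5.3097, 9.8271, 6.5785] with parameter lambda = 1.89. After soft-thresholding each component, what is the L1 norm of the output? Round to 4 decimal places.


Soft-thresholding with lambda = 1.89:
prox(7.6865) = sign(7.6865)*max(|7.6865| - 1.89, 0) = 5.7965
prox(-5.3097) = sign(-5.3097)*max(|-5.3097| - 1.89, 0) = -3.4197
prox(9.8271) = sign(9.8271)*max(|9.8271| - 1.89, 0) = 7.9371
prox(6.5785) = sign(6.5785)*max(|6.5785| - 1.89, 0) = 4.6885
prox(x) = [5.7965, -3.4197, 7.9371, 4.6885]
||prox(x)||_1 = 5.7965 + 3.4197 + 7.9371 + 4.6885 = 21.8418


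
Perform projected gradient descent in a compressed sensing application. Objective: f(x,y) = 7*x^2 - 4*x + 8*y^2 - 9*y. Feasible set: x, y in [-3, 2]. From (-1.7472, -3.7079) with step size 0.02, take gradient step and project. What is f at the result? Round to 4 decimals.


Step 1: Compute gradient at (-1.7472, -3.7079).
grad_x = 2*7*-1.7472 - 4 = -28.4608
grad_y = 2*8*-3.7079 - 9 = -68.3264
Step 2: Gradient step.
x_raw = -1.7472 - 0.02*-28.4608 = -1.178
y_raw = -3.7079 - 0.02*-68.3264 = -2.3414
Step 3: Project onto [-3, 2].
x_proj = clip(-1.178) = -1.178
y_proj = clip(-2.3414) = -2.3414
Step 4: Evaluate f.
f(-1.178, -2.3414) = 79.354


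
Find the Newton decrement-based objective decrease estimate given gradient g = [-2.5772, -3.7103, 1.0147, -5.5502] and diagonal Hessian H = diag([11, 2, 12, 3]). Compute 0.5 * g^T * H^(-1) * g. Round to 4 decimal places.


Step 1: H is diagonal, so H^(-1) * g = [-0.2343, -1.8552, 0.0846, -1.8501].
Step 2: g^T H^(-1) g = sum_i g_i^2 / H_ii
  = (-2.5772)^2/11 + (-3.7103)^2/2 + (1.0147)^2/12 + (-5.5502)^2/3
  = 0.6038 + 6.8832 + 0.0858 + 10.2682 = 17.841
Step 3: Objective decrease = 0.5 * g^T H^(-1) g = 8.9205


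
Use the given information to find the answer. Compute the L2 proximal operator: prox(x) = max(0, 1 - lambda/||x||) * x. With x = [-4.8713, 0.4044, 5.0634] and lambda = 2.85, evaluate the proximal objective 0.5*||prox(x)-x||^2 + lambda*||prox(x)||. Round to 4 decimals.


Step 1: Compute ||x||.
||x|| = 7.0378
Step 2: Compute scaling factor.
scale = max(0, 1 - 2.85/7.0378) = 0.595
Step 3: prox(x) = [-2.8986, 0.2406, 3.013]
||prox(x)|| = 4.1878
Step 4: Proximal objective.
0.5*||prox-x||^2 = 4.0613
lambda*||prox|| = 11.9352
Total = 15.9966


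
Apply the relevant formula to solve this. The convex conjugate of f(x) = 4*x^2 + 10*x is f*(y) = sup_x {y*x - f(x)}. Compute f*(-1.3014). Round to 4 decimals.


f*(y) = sup_x {y*x - a*x^2 - b*x} = sup_x {(y-b)*x - a*x^2}
FOC: (y - b) - 2a*x = 0 => x* = (y - b)/(2a)
x* = (-1.3014 - 10)/(2*4) = -1.4127
f*(-1.3014) = (y-b)^2/(4a) = (-1.3014 - 10)^2/(4*4)
= 127.7216/16 = 7.9826


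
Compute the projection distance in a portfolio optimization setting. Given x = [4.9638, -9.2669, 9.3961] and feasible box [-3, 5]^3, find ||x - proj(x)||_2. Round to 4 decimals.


Project each component onto [-3, 5].
clip(4.9638) = 4.9638, clip(-9.2669) = -3.0, clip(9.3961) = 5.0
Projection = [4.9638, -3.0, 5.0]
Squared diffs: [0.0, 39.274, 19.3257]
Distance = sqrt(58.5997) = 7.655


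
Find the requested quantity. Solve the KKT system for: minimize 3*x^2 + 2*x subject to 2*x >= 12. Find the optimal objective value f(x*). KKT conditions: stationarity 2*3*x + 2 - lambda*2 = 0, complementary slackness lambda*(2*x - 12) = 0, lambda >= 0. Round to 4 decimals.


Step 1: Try lambda = 0 (constraint inactive).
x_unc = -2/(2*3) = -0.3333
Check: 2*-0.3333 = -0.6666 < 12 -- violated!
Step 2: Constraint must be active: 2*x = 12
x* = 12/2 = 6.0
lambda = (2*3*6.0 + 2)/2 = 19.0
Step 3: Compute optimal value.
f(x*) = 3*6.0^2 + 2*6.0 = 120.0
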